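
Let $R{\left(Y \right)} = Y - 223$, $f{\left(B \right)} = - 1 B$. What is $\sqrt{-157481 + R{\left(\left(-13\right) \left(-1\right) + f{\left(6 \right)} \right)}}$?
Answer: $i \sqrt{157697} \approx 397.11 i$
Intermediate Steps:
$f{\left(B \right)} = - B$
$R{\left(Y \right)} = -223 + Y$
$\sqrt{-157481 + R{\left(\left(-13\right) \left(-1\right) + f{\left(6 \right)} \right)}} = \sqrt{-157481 - 216} = \sqrt{-157697} = i \sqrt{157697}$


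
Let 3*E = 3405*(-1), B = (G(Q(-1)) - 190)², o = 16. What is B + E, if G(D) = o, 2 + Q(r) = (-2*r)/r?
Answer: 29141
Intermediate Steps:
Q(r) = -4 (Q(r) = -2 + (-2*r)/r = -2 - 2 = -4)
G(D) = 16
B = 30276 (B = (16 - 190)² = (-174)² = 30276)
E = -1135 (E = (3405*(-1))/3 = (⅓)*(-3405) = -1135)
B + E = 30276 - 1135 = 29141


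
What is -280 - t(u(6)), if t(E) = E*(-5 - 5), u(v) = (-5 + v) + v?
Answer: -210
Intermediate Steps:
u(v) = -5 + 2*v
t(E) = -10*E (t(E) = E*(-10) = -10*E)
-280 - t(u(6)) = -280 - (-10)*(-5 + 2*6) = -280 - (-10)*(-5 + 12) = -280 - (-10)*7 = -280 - 1*(-70) = -280 + 70 = -210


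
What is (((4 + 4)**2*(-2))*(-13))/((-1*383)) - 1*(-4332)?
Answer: 1657492/383 ≈ 4327.7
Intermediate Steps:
(((4 + 4)**2*(-2))*(-13))/((-1*383)) - 1*(-4332) = ((8**2*(-2))*(-13))/(-383) + 4332 = ((64*(-2))*(-13))*(-1/383) + 4332 = -128*(-13)*(-1/383) + 4332 = 1664*(-1/383) + 4332 = -1664/383 + 4332 = 1657492/383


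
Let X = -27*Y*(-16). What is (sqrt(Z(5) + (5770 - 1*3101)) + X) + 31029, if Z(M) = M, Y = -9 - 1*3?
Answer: 25845 + sqrt(2674) ≈ 25897.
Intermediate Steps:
Y = -12 (Y = -9 - 3 = -12)
X = -5184 (X = -27*(-12)*(-16) = 324*(-16) = -5184)
(sqrt(Z(5) + (5770 - 1*3101)) + X) + 31029 = (sqrt(5 + (5770 - 1*3101)) - 5184) + 31029 = (sqrt(5 + (5770 - 3101)) - 5184) + 31029 = (sqrt(5 + 2669) - 5184) + 31029 = (sqrt(2674) - 5184) + 31029 = (-5184 + sqrt(2674)) + 31029 = 25845 + sqrt(2674)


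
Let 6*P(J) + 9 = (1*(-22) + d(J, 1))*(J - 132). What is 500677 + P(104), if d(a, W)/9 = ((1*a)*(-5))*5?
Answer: 3659869/6 ≈ 6.0998e+5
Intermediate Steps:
d(a, W) = -225*a (d(a, W) = 9*(((1*a)*(-5))*5) = 9*((a*(-5))*5) = 9*(-5*a*5) = 9*(-25*a) = -225*a)
P(J) = -3/2 + (-132 + J)*(-22 - 225*J)/6 (P(J) = -3/2 + ((1*(-22) - 225*J)*(J - 132))/6 = -3/2 + ((-22 - 225*J)*(-132 + J))/6 = -3/2 + ((-132 + J)*(-22 - 225*J))/6 = -3/2 + (-132 + J)*(-22 - 225*J)/6)
500677 + P(104) = 500677 + (965/2 - 75/2*104**2 + (14839/3)*104) = 500677 + (965/2 - 75/2*10816 + 1543256/3) = 500677 + (965/2 - 405600 + 1543256/3) = 500677 + 655807/6 = 3659869/6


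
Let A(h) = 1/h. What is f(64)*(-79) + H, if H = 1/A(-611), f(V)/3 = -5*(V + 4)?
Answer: 79969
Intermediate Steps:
f(V) = -60 - 15*V (f(V) = 3*(-5*(V + 4)) = 3*(-5*(4 + V)) = 3*(-20 - 5*V) = -60 - 15*V)
H = -611 (H = 1/(1/(-611)) = 1/(-1/611) = -611)
f(64)*(-79) + H = (-60 - 15*64)*(-79) - 611 = (-60 - 960)*(-79) - 611 = -1020*(-79) - 611 = 80580 - 611 = 79969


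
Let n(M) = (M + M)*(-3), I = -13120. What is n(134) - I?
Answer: 12316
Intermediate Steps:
n(M) = -6*M (n(M) = (2*M)*(-3) = -6*M)
n(134) - I = -6*134 - 1*(-13120) = -804 + 13120 = 12316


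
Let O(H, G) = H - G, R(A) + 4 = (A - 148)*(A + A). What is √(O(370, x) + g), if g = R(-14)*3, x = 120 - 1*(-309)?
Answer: √13537 ≈ 116.35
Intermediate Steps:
x = 429 (x = 120 + 309 = 429)
R(A) = -4 + 2*A*(-148 + A) (R(A) = -4 + (A - 148)*(A + A) = -4 + (-148 + A)*(2*A) = -4 + 2*A*(-148 + A))
g = 13596 (g = (-4 - 296*(-14) + 2*(-14)²)*3 = (-4 + 4144 + 2*196)*3 = (-4 + 4144 + 392)*3 = 4532*3 = 13596)
√(O(370, x) + g) = √((370 - 1*429) + 13596) = √((370 - 429) + 13596) = √(-59 + 13596) = √13537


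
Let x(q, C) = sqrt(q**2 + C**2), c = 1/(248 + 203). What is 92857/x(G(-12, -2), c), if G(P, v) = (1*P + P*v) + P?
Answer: 41878507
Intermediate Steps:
G(P, v) = 2*P + P*v (G(P, v) = (P + P*v) + P = 2*P + P*v)
c = 1/451 ≈ 0.0022173
x(q, C) = sqrt(C**2 + q**2)
92857/x(G(-12, -2), c) = 92857/(sqrt((1/451)**2 + (-12*(2 - 2))**2)) = 92857/(sqrt(1/203401 + (-12*0)**2)) = 92857/(sqrt(1/203401 + 0**2)) = 92857/(sqrt(1/203401 + 0)) = 92857/(sqrt(1/203401)) = 92857/(1/451) = 92857*451 = 41878507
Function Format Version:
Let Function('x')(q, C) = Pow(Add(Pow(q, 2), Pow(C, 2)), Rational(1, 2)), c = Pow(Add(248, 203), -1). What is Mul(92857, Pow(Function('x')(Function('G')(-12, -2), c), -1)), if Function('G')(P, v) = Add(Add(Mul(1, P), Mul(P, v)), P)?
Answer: 41878507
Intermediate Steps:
Function('G')(P, v) = Add(Mul(2, P), Mul(P, v)) (Function('G')(P, v) = Add(Add(P, Mul(P, v)), P) = Add(Mul(2, P), Mul(P, v)))
c = Rational(1, 451) (c = Pow(451, -1) = Rational(1, 451) ≈ 0.0022173)
Function('x')(q, C) = Pow(Add(Pow(C, 2), Pow(q, 2)), Rational(1, 2))
Mul(92857, Pow(Function('x')(Function('G')(-12, -2), c), -1)) = Mul(92857, Pow(Pow(Add(Pow(Rational(1, 451), 2), Pow(Mul(-12, Add(2, -2)), 2)), Rational(1, 2)), -1)) = Mul(92857, Pow(Pow(Add(Rational(1, 203401), Pow(Mul(-12, 0), 2)), Rational(1, 2)), -1)) = Mul(92857, Pow(Pow(Add(Rational(1, 203401), Pow(0, 2)), Rational(1, 2)), -1)) = Mul(92857, Pow(Pow(Add(Rational(1, 203401), 0), Rational(1, 2)), -1)) = Mul(92857, Pow(Pow(Rational(1, 203401), Rational(1, 2)), -1)) = Mul(92857, Pow(Rational(1, 451), -1)) = Mul(92857, 451) = 41878507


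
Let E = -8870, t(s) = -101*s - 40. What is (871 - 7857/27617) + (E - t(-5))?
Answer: -233758145/27617 ≈ -8464.3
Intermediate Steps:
t(s) = -40 - 101*s
(871 - 7857/27617) + (E - t(-5)) = (871 - 7857/27617) + (-8870 - (-40 - 101*(-5))) = (871 - 7857*1/27617) + (-8870 - (-40 + 505)) = (871 - 7857/27617) + (-8870 - 1*465) = 24046550/27617 + (-8870 - 465) = 24046550/27617 - 9335 = -233758145/27617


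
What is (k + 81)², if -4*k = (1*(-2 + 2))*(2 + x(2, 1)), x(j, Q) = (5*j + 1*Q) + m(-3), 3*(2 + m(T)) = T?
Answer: 6561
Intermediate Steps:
m(T) = -2 + T/3
x(j, Q) = -3 + Q + 5*j (x(j, Q) = (5*j + 1*Q) + (-2 + (⅓)*(-3)) = (5*j + Q) + (-2 - 1) = (Q + 5*j) - 3 = -3 + Q + 5*j)
k = 0 (k = -1*(-2 + 2)*(2 + (-3 + 1 + 5*2))/4 = -1*0*(2 + (-3 + 1 + 10))/4 = -0*(2 + 8) = -0*10 = -¼*0 = 0)
(k + 81)² = (0 + 81)² = 81² = 6561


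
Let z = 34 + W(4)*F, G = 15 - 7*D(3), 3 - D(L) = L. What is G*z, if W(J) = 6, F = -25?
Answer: -1740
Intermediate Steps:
D(L) = 3 - L
G = 15 (G = 15 - 7*(3 - 1*3) = 15 - 7*(3 - 3) = 15 - 7*0 = 15 + 0 = 15)
z = -116 (z = 34 + 6*(-25) = 34 - 150 = -116)
G*z = 15*(-116) = -1740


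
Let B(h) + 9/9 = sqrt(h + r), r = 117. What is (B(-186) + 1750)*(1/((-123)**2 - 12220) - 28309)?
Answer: -144031689120/2909 - 82350880*I*sqrt(69)/2909 ≈ -4.9512e+7 - 2.3515e+5*I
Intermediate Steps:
B(h) = -1 + sqrt(117 + h) (B(h) = -1 + sqrt(h + 117) = -1 + sqrt(117 + h))
(B(-186) + 1750)*(1/((-123)**2 - 12220) - 28309) = ((-1 + sqrt(117 - 186)) + 1750)*(1/((-123)**2 - 12220) - 28309) = ((-1 + sqrt(-69)) + 1750)*(1/(15129 - 12220) - 28309) = ((-1 + I*sqrt(69)) + 1750)*(1/2909 - 28309) = (1749 + I*sqrt(69))*(1/2909 - 28309) = (1749 + I*sqrt(69))*(-82350880/2909) = -144031689120/2909 - 82350880*I*sqrt(69)/2909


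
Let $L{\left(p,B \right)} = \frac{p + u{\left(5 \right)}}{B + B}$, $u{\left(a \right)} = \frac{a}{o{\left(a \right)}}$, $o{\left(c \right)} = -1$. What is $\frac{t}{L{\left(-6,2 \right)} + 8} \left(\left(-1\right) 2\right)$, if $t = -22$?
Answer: $\frac{176}{21} \approx 8.381$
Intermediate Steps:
$u{\left(a \right)} = - a$ ($u{\left(a \right)} = \frac{a}{-1} = a \left(-1\right) = - a$)
$L{\left(p,B \right)} = \frac{-5 + p}{2 B}$ ($L{\left(p,B \right)} = \frac{p - 5}{B + B} = \frac{p - 5}{2 B} = \left(-5 + p\right) \frac{1}{2 B} = \frac{-5 + p}{2 B}$)
$\frac{t}{L{\left(-6,2 \right)} + 8} \left(\left(-1\right) 2\right) = \frac{1}{\frac{-5 - 6}{2 \cdot 2} + 8} \left(-22\right) \left(\left(-1\right) 2\right) = \frac{1}{\frac{1}{2} \cdot \frac{1}{2} \left(-11\right) + 8} \left(-22\right) \left(-2\right) = \frac{1}{- \frac{11}{4} + 8} \left(-22\right) \left(-2\right) = \frac{1}{\frac{21}{4}} \left(-22\right) \left(-2\right) = \frac{4}{21} \left(-22\right) \left(-2\right) = \left(- \frac{88}{21}\right) \left(-2\right) = \frac{176}{21}$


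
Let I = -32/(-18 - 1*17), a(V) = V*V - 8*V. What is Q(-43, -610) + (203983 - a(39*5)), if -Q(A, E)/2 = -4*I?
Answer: 5863386/35 ≈ 1.6753e+5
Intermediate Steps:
a(V) = V**2 - 8*V
I = 32/35 (I = -32/(-18 - 17) = -32/(-35) = -32*(-1/35) = 32/35 ≈ 0.91429)
Q(A, E) = 256/35 (Q(A, E) = -(-8)*32/35 = -2*(-128/35) = 256/35)
Q(-43, -610) + (203983 - a(39*5)) = 256/35 + (203983 - 39*5*(-8 + 39*5)) = 256/35 + (203983 - 195*(-8 + 195)) = 256/35 + (203983 - 195*187) = 256/35 + (203983 - 1*36465) = 256/35 + (203983 - 36465) = 256/35 + 167518 = 5863386/35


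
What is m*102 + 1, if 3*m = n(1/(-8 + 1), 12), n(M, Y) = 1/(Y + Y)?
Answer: 29/12 ≈ 2.4167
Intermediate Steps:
n(M, Y) = 1/(2*Y)
m = 1/72 (m = ((1/2)/12)/3 = ((1/2)*(1/12))/3 = (1/3)*(1/24) = 1/72 ≈ 0.013889)
m*102 + 1 = (1/72)*102 + 1 = 17/12 + 1 = 29/12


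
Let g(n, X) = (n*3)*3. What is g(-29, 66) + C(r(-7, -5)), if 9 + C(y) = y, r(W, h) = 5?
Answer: -265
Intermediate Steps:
g(n, X) = 9*n (g(n, X) = (3*n)*3 = 9*n)
C(y) = -9 + y
g(-29, 66) + C(r(-7, -5)) = 9*(-29) + (-9 + 5) = -261 - 4 = -265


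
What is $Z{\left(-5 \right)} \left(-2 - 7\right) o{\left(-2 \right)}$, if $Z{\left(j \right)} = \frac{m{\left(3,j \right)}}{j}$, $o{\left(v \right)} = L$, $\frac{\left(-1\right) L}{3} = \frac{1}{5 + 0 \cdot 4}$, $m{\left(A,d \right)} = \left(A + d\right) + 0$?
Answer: $\frac{54}{25} \approx 2.16$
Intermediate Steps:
$m{\left(A,d \right)} = A + d$
$L = - \frac{3}{5}$ ($L = - \frac{3}{5 + 0 \cdot 4} = - \frac{3}{5 + 0} = - \frac{3}{5} \approx -0.6$)
$o{\left(v \right)} = - \frac{3}{5}$
$Z{\left(j \right)} = \frac{3 + j}{j}$
$Z{\left(-5 \right)} \left(-2 - 7\right) o{\left(-2 \right)} = \frac{3 - 5}{-5} \left(-2 - 7\right) \left(- \frac{3}{5}\right) = \left(- \frac{1}{5}\right) \left(-2\right) \left(-2 - 7\right) \left(- \frac{3}{5}\right) = \frac{2}{5} \left(-9\right) \left(- \frac{3}{5}\right) = \left(- \frac{18}{5}\right) \left(- \frac{3}{5}\right) = \frac{54}{25}$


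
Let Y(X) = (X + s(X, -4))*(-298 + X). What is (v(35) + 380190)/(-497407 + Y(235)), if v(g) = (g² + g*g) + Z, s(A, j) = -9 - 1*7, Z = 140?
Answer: -95695/127801 ≈ -0.74878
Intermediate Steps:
s(A, j) = -16 (s(A, j) = -9 - 7 = -16)
Y(X) = (-298 + X)*(-16 + X) (Y(X) = (X - 16)*(-298 + X) = (-16 + X)*(-298 + X) = (-298 + X)*(-16 + X))
v(g) = 140 + 2*g² (v(g) = (g² + g*g) + 140 = (g² + g²) + 140 = 2*g² + 140 = 140 + 2*g²)
(v(35) + 380190)/(-497407 + Y(235)) = ((140 + 2*35²) + 380190)/(-497407 + (4768 + 235² - 314*235)) = ((140 + 2*1225) + 380190)/(-497407 + (4768 + 55225 - 73790)) = ((140 + 2450) + 380190)/(-497407 - 13797) = (2590 + 380190)/(-511204) = 382780*(-1/511204) = -95695/127801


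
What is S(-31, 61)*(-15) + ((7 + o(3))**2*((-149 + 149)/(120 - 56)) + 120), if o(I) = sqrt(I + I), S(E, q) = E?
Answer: 585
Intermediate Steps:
o(I) = sqrt(2)*sqrt(I) (o(I) = sqrt(2*I) = sqrt(2)*sqrt(I))
S(-31, 61)*(-15) + ((7 + o(3))**2*((-149 + 149)/(120 - 56)) + 120) = -31*(-15) + ((7 + sqrt(2)*sqrt(3))**2*((-149 + 149)/(120 - 56)) + 120) = 465 + ((7 + sqrt(6))**2*(0/64) + 120) = 465 + ((7 + sqrt(6))**2*(0*(1/64)) + 120) = 465 + ((7 + sqrt(6))**2*0 + 120) = 465 + (0 + 120) = 465 + 120 = 585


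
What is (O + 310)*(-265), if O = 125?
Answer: -115275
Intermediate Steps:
(O + 310)*(-265) = (125 + 310)*(-265) = 435*(-265) = -115275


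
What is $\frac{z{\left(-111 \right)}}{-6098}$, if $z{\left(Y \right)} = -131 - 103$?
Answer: $\frac{117}{3049} \approx 0.038373$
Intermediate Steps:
$z{\left(Y \right)} = -234$ ($z{\left(Y \right)} = -131 - 103 = -234$)
$\frac{z{\left(-111 \right)}}{-6098} = - \frac{234}{-6098} = \left(-234\right) \left(- \frac{1}{6098}\right) = \frac{117}{3049}$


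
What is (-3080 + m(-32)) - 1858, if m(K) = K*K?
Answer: -3914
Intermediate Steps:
m(K) = K²
(-3080 + m(-32)) - 1858 = (-3080 + (-32)²) - 1858 = (-3080 + 1024) - 1858 = -2056 - 1858 = -3914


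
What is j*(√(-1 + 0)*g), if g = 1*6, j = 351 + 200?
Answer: 3306*I ≈ 3306.0*I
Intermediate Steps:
j = 551
g = 6
j*(√(-1 + 0)*g) = 551*(√(-1 + 0)*6) = 551*(√(-1)*6) = 551*(I*6) = 551*(6*I) = 3306*I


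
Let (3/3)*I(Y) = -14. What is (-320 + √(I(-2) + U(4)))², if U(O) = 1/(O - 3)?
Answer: (320 - I*√13)² ≈ 1.0239e+5 - 2307.6*I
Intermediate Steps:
I(Y) = -14
U(O) = 1/(-3 + O)
(-320 + √(I(-2) + U(4)))² = (-320 + √(-14 + 1/(-3 + 4)))² = (-320 + √(-14 + 1/1))² = (-320 + √(-14 + 1))² = (-320 + √(-13))² = (-320 + I*√13)²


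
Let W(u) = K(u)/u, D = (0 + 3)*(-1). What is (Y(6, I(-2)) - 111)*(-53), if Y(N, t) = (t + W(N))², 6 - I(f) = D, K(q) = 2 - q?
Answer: 19822/9 ≈ 2202.4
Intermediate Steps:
D = -3 (D = 3*(-1) = -3)
W(u) = (2 - u)/u
I(f) = 9 (I(f) = 6 - 1*(-3) = 6 + 3 = 9)
Y(N, t) = (t + (2 - N)/N)²
(Y(6, I(-2)) - 111)*(-53) = ((2 - 1*6 + 6*9)²/6² - 111)*(-53) = ((2 - 6 + 54)²/36 - 111)*(-53) = ((1/36)*50² - 111)*(-53) = ((1/36)*2500 - 111)*(-53) = (625/9 - 111)*(-53) = -374/9*(-53) = 19822/9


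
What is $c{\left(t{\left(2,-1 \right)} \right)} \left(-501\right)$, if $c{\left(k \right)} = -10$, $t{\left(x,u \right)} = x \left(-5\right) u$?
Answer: $5010$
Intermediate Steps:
$t{\left(x,u \right)} = - 5 u x$ ($t{\left(x,u \right)} = - 5 x u = - 5 u x$)
$c{\left(t{\left(2,-1 \right)} \right)} \left(-501\right) = \left(-10\right) \left(-501\right) = 5010$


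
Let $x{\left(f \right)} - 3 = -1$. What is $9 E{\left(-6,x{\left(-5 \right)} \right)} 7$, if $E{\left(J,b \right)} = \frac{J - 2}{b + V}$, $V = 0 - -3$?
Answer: $- \frac{504}{5} \approx -100.8$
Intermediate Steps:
$x{\left(f \right)} = 2$ ($x{\left(f \right)} = 3 - 1 = 2$)
$V = 3$ ($V = 0 + 3 = 3$)
$E{\left(J,b \right)} = \frac{-2 + J}{3 + b}$ ($E{\left(J,b \right)} = \frac{J - 2}{b + 3} = \frac{-2 + J}{3 + b}$)
$9 E{\left(-6,x{\left(-5 \right)} \right)} 7 = 9 \frac{-2 - 6}{3 + 2} \cdot 7 = 9 \cdot \frac{1}{5} \left(-8\right) 7 = 9 \left(- \frac{8}{5}\right) 7 = \left(- \frac{72}{5}\right) 7 = - \frac{504}{5}$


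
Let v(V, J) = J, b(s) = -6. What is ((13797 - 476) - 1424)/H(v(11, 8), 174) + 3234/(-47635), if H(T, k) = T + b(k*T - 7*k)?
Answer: 80958161/13610 ≈ 5948.4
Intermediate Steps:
H(T, k) = -6 + T (H(T, k) = T - 6 = -6 + T)
((13797 - 476) - 1424)/H(v(11, 8), 174) + 3234/(-47635) = ((13797 - 476) - 1424)/(-6 + 8) + 3234/(-47635) = (13321 - 1424)/2 + 3234*(-1/47635) = 11897*(1/2) - 462/6805 = 11897/2 - 462/6805 = 80958161/13610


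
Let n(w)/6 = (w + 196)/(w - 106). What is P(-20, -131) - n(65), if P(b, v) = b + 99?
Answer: 4805/41 ≈ 117.20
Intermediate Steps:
n(w) = 6*(196 + w)/(-106 + w) (n(w) = 6*((w + 196)/(w - 106)) = 6*((196 + w)/(-106 + w)) = 6*(196 + w)/(-106 + w))
P(b, v) = 99 + b
P(-20, -131) - n(65) = (99 - 20) - 6*(196 + 65)/(-106 + 65) = 79 - 6*261/(-41) = 79 - 6*(-1)*261/41 = 79 - 1*(-1566/41) = 79 + 1566/41 = 4805/41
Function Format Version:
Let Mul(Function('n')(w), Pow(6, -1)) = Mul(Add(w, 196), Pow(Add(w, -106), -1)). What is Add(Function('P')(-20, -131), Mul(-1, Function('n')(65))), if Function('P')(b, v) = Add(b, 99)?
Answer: Rational(4805, 41) ≈ 117.20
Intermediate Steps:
Function('n')(w) = Mul(6, Pow(Add(-106, w), -1), Add(196, w)) (Function('n')(w) = Mul(6, Mul(Add(w, 196), Pow(Add(w, -106), -1))) = Mul(6, Mul(Add(196, w), Pow(Add(-106, w), -1))) = Mul(6, Mul(Pow(Add(-106, w), -1), Add(196, w))) = Mul(6, Pow(Add(-106, w), -1), Add(196, w)))
Function('P')(b, v) = Add(99, b)
Add(Function('P')(-20, -131), Mul(-1, Function('n')(65))) = Add(Add(99, -20), Mul(-1, Mul(6, Pow(Add(-106, 65), -1), Add(196, 65)))) = Add(79, Mul(-1, Mul(6, Pow(-41, -1), 261))) = Add(79, Mul(-1, Mul(6, Rational(-1, 41), 261))) = Add(79, Mul(-1, Rational(-1566, 41))) = Add(79, Rational(1566, 41)) = Rational(4805, 41)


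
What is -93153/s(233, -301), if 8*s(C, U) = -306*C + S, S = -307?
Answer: 745224/71605 ≈ 10.407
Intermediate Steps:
s(C, U) = -307/8 - 153*C/4 (s(C, U) = (-306*C - 307)/8 = (-307 - 306*C)/8 = -307/8 - 153*C/4)
-93153/s(233, -301) = -93153/(-307/8 - 153/4*233) = -93153/(-307/8 - 35649/4) = -93153/(-71605/8) = -93153*(-8/71605) = 745224/71605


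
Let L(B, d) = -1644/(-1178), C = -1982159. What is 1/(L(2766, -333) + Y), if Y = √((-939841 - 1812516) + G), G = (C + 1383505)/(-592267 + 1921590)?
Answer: 214534121678/423101920352720899 - 346921*I*√4863689855056822695/1269305761058162697 ≈ 5.0705e-7 - 0.00060276*I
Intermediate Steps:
L(B, d) = 822/589 (L(B, d) = -1644*(-1/1178) = 822/589)
G = -598654/1329323 (G = (-1982159 + 1383505)/(-592267 + 1921590) = -598654/1329323 ≈ -0.45035)
Y = I*√4863689855056822695/1329323 (Y = √((-939841 - 1812516) - 598654/1329323) = √(-2752357 - 598654/1329323) = √(-3658772062965/1329323) = I*√4863689855056822695/1329323 ≈ 1659.0*I)
1/(L(2766, -333) + Y) = 1/(822/589 + I*√4863689855056822695/1329323)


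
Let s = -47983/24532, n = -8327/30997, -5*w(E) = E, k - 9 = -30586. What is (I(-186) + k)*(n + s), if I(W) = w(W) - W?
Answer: 51346701011907/760418404 ≈ 67524.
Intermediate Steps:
k = -30577 (k = 9 - 30586 = -30577)
w(E) = -E/5
I(W) = -6*W/5 (I(W) = -W/5 - W = -6*W/5)
n = -8327/30997 (n = -8327*1/30997 = -8327/30997 ≈ -0.26864)
s = -47983/24532 (s = -47983*1/24532 = -47983/24532 ≈ -1.9559)
(I(-186) + k)*(n + s) = (-6/5*(-186) - 30577)*(-8327/30997 - 47983/24532) = (1116/5 - 30577)*(-1691607015/760418404) = -151769/5*(-1691607015/760418404) = 51346701011907/760418404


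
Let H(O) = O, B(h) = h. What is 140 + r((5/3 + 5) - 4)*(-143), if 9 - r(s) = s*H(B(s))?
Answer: -1171/9 ≈ -130.11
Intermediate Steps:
r(s) = 9 - s**2 (r(s) = 9 - s*s = 9 - s**2)
140 + r((5/3 + 5) - 4)*(-143) = 140 + (9 - ((5/3 + 5) - 4)**2)*(-143) = 140 + (9 - (20/3 - 4)**2)*(-143) = 140 + (9 - (8/3)**2)*(-143) = 140 + (9 - 1*64/9)*(-143) = 140 + (9 - 64/9)*(-143) = 140 + (17/9)*(-143) = 140 - 2431/9 = -1171/9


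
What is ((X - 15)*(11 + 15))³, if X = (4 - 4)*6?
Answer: -59319000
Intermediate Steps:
X = 0 (X = 0*6 = 0)
((X - 15)*(11 + 15))³ = ((0 - 15)*(11 + 15))³ = (-15*26)³ = (-390)³ = -59319000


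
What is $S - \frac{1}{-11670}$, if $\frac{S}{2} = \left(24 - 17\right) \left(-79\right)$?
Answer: $- \frac{12907019}{11670} \approx -1106.0$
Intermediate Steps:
$S = -1106$ ($S = 2 \left(24 - 17\right) \left(-79\right) = 2 \cdot 7 \left(-79\right) = 2 \left(-553\right) = -1106$)
$S - \frac{1}{-11670} = -1106 - \frac{1}{-11670} = -1106 - - \frac{1}{11670} = -1106 + \frac{1}{11670} = - \frac{12907019}{11670}$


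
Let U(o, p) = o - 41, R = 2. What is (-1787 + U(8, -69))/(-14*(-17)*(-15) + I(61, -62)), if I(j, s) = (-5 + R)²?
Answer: 1820/3561 ≈ 0.51109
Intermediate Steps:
I(j, s) = 9 (I(j, s) = (-5 + 2)² = (-3)² = 9)
U(o, p) = -41 + o
(-1787 + U(8, -69))/(-14*(-17)*(-15) + I(61, -62)) = (-1787 + (-41 + 8))/(-14*(-17)*(-15) + 9) = (-1787 - 33)/(238*(-15) + 9) = -1820/(-3570 + 9) = -1820/(-3561) = -1820*(-1/3561) = 1820/3561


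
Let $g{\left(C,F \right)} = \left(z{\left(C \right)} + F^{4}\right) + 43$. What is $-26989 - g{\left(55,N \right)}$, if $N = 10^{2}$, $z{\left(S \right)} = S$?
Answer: $-100027087$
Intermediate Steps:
$N = 100$
$g{\left(C,F \right)} = 43 + C + F^{4}$ ($g{\left(C,F \right)} = \left(C + F^{4}\right) + 43 = 43 + C + F^{4}$)
$-26989 - g{\left(55,N \right)} = -26989 - \left(43 + 55 + 100^{4}\right) = -26989 - \left(43 + 55 + 100000000\right) = -26989 - 100000098 = -100027087$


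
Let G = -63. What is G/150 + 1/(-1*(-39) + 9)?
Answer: -479/1200 ≈ -0.39917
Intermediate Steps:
G/150 + 1/(-1*(-39) + 9) = -63/150 + 1/(-1*(-39) + 9) = (1/150)*(-63) + 1/(39 + 9) = -21/50 + 1/48 = -479/1200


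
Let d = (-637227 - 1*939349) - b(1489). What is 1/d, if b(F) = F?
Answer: -1/1578065 ≈ -6.3369e-7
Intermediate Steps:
d = -1578065 (d = (-637227 - 1*939349) - 1*1489 = (-637227 - 939349) - 1489 = -1576576 - 1489 = -1578065)
1/d = 1/(-1578065) = -1/1578065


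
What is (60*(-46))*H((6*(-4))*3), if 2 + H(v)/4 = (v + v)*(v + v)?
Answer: -228903360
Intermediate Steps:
H(v) = -8 + 16*v**2 (H(v) = -8 + 4*((v + v)*(v + v)) = -8 + 4*((2*v)*(2*v)) = -8 + 4*(4*v**2) = -8 + 16*v**2)
(60*(-46))*H((6*(-4))*3) = (60*(-46))*(-8 + 16*((6*(-4))*3)**2) = -2760*(-8 + 16*(-24*3)**2) = -2760*(-8 + 16*(-72)**2) = -2760*(-8 + 16*5184) = -2760*(-8 + 82944) = -2760*82936 = -228903360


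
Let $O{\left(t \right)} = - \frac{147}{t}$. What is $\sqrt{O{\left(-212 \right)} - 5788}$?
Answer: $\frac{i \sqrt{65026177}}{106} \approx 76.074 i$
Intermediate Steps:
$\sqrt{O{\left(-212 \right)} - 5788} = \sqrt{- \frac{147}{-212} - 5788} = \sqrt{\left(-147\right) \left(- \frac{1}{212}\right) - 5788} = \sqrt{\frac{147}{212} - 5788} = \sqrt{- \frac{1226909}{212}} = \frac{i \sqrt{65026177}}{106}$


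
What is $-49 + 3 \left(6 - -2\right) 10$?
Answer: $191$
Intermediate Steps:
$-49 + 3 \left(6 - -2\right) 10 = -49 + 3 \left(6 + 2\right) 10 = -49 + 3 \cdot 8 \cdot 10 = -49 + 24 \cdot 10 = -49 + 240 = 191$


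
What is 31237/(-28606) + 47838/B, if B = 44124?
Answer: -410315/52592131 ≈ -0.0078018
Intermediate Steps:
31237/(-28606) + 47838/B = 31237/(-28606) + 47838/44124 = 31237*(-1/28606) + 47838*(1/44124) = -31237/28606 + 7973/7354 = -410315/52592131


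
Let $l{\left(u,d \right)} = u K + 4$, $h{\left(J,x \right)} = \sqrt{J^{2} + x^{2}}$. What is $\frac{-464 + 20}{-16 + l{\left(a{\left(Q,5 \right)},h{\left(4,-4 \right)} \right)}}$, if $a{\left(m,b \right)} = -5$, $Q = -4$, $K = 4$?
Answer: $\frac{111}{8} \approx 13.875$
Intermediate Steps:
$l{\left(u,d \right)} = 4 + 4 u$ ($l{\left(u,d \right)} = u 4 + 4 = 4 u + 4 = 4 + 4 u$)
$\frac{-464 + 20}{-16 + l{\left(a{\left(Q,5 \right)},h{\left(4,-4 \right)} \right)}} = \frac{-464 + 20}{-16 + \left(4 + 4 \left(-5\right)\right)} = - \frac{444}{-16 + \left(4 - 20\right)} = - \frac{444}{-16 - 16} = - \frac{444}{-32} = \left(-444\right) \left(- \frac{1}{32}\right) = \frac{111}{8}$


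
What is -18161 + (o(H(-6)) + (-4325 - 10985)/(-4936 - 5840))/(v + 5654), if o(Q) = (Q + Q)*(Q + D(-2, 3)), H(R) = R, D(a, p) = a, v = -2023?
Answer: -355298155405/19563828 ≈ -18161.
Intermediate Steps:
o(Q) = 2*Q*(-2 + Q) (o(Q) = (Q + Q)*(Q - 2) = (2*Q)*(-2 + Q) = 2*Q*(-2 + Q))
-18161 + (o(H(-6)) + (-4325 - 10985)/(-4936 - 5840))/(v + 5654) = -18161 + (2*(-6)*(-2 - 6) + (-4325 - 10985)/(-4936 - 5840))/(-2023 + 5654) = -18161 + (2*(-6)*(-8) - 15310/(-10776))/3631 = -18161 + (96 - 15310*(-1/10776))*(1/3631) = -18161 + (96 + 7655/5388)*(1/3631) = -18161 + (524903/5388)*(1/3631) = -18161 + 524903/19563828 = -355298155405/19563828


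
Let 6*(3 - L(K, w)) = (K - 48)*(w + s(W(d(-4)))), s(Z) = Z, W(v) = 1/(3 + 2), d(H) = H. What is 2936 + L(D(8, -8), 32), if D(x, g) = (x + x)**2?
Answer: 27341/15 ≈ 1822.7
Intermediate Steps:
D(x, g) = 4*x**2 (D(x, g) = (2*x)**2 = 4*x**2)
W(v) = 1/5
L(K, w) = 3 - (-48 + K)*(1/5 + w)/6 (L(K, w) = 3 - (K - 48)*(w + 1/5)/6 = 3 - (-48 + K)*(1/5 + w)/6)
2936 + L(D(8, -8), 32) = 2936 + (23/5 + 8*32 - 2*8**2/15 - 1/6*4*8**2*32) = 2936 + (23/5 + 256 - 2*64/15 - 1/6*4*64*32) = 2936 + (23/5 + 256 - 1/30*256 - 1/6*256*32) = 2936 + (23/5 + 256 - 128/15 - 4096/3) = 2936 - 16699/15 = 27341/15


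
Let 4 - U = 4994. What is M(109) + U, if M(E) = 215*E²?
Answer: 2549425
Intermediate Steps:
U = -4990 (U = 4 - 1*4994 = 4 - 4994 = -4990)
M(109) + U = 215*109² - 4990 = 215*11881 - 4990 = 2554415 - 4990 = 2549425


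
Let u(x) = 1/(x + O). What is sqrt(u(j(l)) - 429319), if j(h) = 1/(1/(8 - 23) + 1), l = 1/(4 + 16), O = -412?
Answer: I*sqrt(14209174887413)/5753 ≈ 655.22*I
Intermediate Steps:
l = 1/20 ≈ 0.050000
j(h) = 15/14 (j(h) = 1/(1/(-15) + 1) = 1/(-1/15 + 1) = 1/(14/15) = 15/14)
u(x) = 1/(-412 + x) (u(x) = 1/(x - 412) = 1/(-412 + x))
sqrt(u(j(l)) - 429319) = sqrt(1/(-412 + 15/14) - 429319) = sqrt(1/(-5753/14) - 429319) = sqrt(-14/5753 - 429319) = sqrt(-2469872221/5753) = I*sqrt(14209174887413)/5753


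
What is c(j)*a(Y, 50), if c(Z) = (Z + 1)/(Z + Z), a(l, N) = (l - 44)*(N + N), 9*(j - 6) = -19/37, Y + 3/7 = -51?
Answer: -77220800/13853 ≈ -5574.3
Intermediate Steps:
Y = -360/7 (Y = -3/7 - 51 = -360/7 ≈ -51.429)
j = 1979/333 (j = 6 + (-19/37)/9 = 6 + (-19*1/37)/9 = 6 + (⅑)*(-19/37) = 6 - 19/333 = 1979/333 ≈ 5.9429)
a(l, N) = 2*N*(-44 + l) (a(l, N) = (-44 + l)*(2*N) = 2*N*(-44 + l))
c(Z) = (1 + Z)/(2*Z) (c(Z) = (1 + Z)/((2*Z)) = (1 + Z)*(1/(2*Z)) = (1 + Z)/(2*Z))
c(j)*a(Y, 50) = ((1 + 1979/333)/(2*(1979/333)))*(2*50*(-44 - 360/7)) = ((½)*(333/1979)*(2312/333))*(2*50*(-668/7)) = (1156/1979)*(-66800/7) = -77220800/13853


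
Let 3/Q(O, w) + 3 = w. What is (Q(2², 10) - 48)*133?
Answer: -6327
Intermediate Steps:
Q(O, w) = 3/(-3 + w)
(Q(2², 10) - 48)*133 = (3/(-3 + 10) - 48)*133 = (3/7 - 48)*133 = -333/7*133 = -6327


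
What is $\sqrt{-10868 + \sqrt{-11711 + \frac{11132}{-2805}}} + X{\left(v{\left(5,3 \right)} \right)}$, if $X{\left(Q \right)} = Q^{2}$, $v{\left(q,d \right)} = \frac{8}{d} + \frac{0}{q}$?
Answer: $\frac{64}{9} + \frac{\sqrt{-706691700 + 255 i \sqrt{761765835}}}{255} \approx 7.6302 + 104.25 i$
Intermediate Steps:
$v{\left(q,d \right)} = \frac{8}{d}$ ($v{\left(q,d \right)} = \frac{8}{d} + 0 = \frac{8}{d}$)
$\sqrt{-10868 + \sqrt{-11711 + \frac{11132}{-2805}}} + X{\left(v{\left(5,3 \right)} \right)} = \sqrt{-10868 + \sqrt{-11711 + \frac{11132}{-2805}}} + \left(\frac{8}{3}\right)^{2} = \sqrt{-10868 + \sqrt{-11711 + 11132 \left(- \frac{1}{2805}\right)}} + \left(8 \cdot \frac{1}{3}\right)^{2} = \sqrt{-10868 + \sqrt{-11711 - \frac{1012}{255}}} + \left(\frac{8}{3}\right)^{2} = \sqrt{-10868 + \sqrt{- \frac{2987317}{255}}} + \frac{64}{9} = \sqrt{-10868 + \frac{i \sqrt{761765835}}{255}} + \frac{64}{9} = \frac{64}{9} + \sqrt{-10868 + \frac{i \sqrt{761765835}}{255}}$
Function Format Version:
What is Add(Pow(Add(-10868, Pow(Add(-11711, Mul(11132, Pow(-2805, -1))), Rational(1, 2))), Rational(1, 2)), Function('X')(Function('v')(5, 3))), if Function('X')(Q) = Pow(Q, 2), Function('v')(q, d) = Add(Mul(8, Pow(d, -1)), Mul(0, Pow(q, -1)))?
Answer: Add(Rational(64, 9), Mul(Rational(1, 255), Pow(Add(-706691700, Mul(255, I, Pow(761765835, Rational(1, 2)))), Rational(1, 2)))) ≈ Add(7.6302, Mul(104.25, I))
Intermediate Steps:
Function('v')(q, d) = Mul(8, Pow(d, -1)) (Function('v')(q, d) = Add(Mul(8, Pow(d, -1)), 0) = Mul(8, Pow(d, -1)))
Add(Pow(Add(-10868, Pow(Add(-11711, Mul(11132, Pow(-2805, -1))), Rational(1, 2))), Rational(1, 2)), Function('X')(Function('v')(5, 3))) = Add(Pow(Add(-10868, Pow(Add(-11711, Mul(11132, Pow(-2805, -1))), Rational(1, 2))), Rational(1, 2)), Pow(Mul(8, Pow(3, -1)), 2)) = Add(Pow(Add(-10868, Pow(Add(-11711, Mul(11132, Rational(-1, 2805))), Rational(1, 2))), Rational(1, 2)), Pow(Mul(8, Rational(1, 3)), 2)) = Add(Pow(Add(-10868, Pow(Add(-11711, Rational(-1012, 255)), Rational(1, 2))), Rational(1, 2)), Pow(Rational(8, 3), 2)) = Add(Pow(Add(-10868, Pow(Rational(-2987317, 255), Rational(1, 2))), Rational(1, 2)), Rational(64, 9)) = Add(Pow(Add(-10868, Mul(Rational(1, 255), I, Pow(761765835, Rational(1, 2)))), Rational(1, 2)), Rational(64, 9)) = Add(Rational(64, 9), Pow(Add(-10868, Mul(Rational(1, 255), I, Pow(761765835, Rational(1, 2)))), Rational(1, 2)))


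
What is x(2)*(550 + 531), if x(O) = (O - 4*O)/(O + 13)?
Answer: -2162/5 ≈ -432.40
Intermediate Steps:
x(O) = -3*O/(13 + O) (x(O) = (-3*O)/(13 + O) = -3*O/(13 + O))
x(2)*(550 + 531) = (-3*2/(13 + 2))*(550 + 531) = -3*2/15*1081 = -3*2*1/15*1081 = -⅖*1081 = -2162/5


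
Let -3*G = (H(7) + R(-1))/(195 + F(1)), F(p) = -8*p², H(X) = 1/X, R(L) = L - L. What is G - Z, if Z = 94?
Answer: -369139/3927 ≈ -94.000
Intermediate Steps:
R(L) = 0
G = -1/3927 (G = -(1/7 + 0)/(3*(195 - 8*1²)) = -(⅐ + 0)/(3*(195 - 8*1)) = -1/(21*(195 - 8)) = -1/(21*187) = -⅓*1/1309 = -1/3927 ≈ -0.00025465)
G - Z = -1/3927 - 1*94 = -1/3927 - 94 = -369139/3927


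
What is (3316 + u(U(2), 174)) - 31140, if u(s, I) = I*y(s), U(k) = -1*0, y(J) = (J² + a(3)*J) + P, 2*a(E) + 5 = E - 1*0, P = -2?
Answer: -28172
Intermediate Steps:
a(E) = -5/2 + E/2 (a(E) = -5/2 + (E - 1*0)/2 = -5/2 + (E + 0)/2 = -5/2 + E/2)
y(J) = -2 + J² - J (y(J) = (J² + (-5/2 + (½)*3)*J) - 2 = (J² + (-5/2 + 3/2)*J) - 2 = (J² - J) - 2 = -2 + J² - J)
U(k) = 0
u(s, I) = I*(-2 + s² - s)
(3316 + u(U(2), 174)) - 31140 = (3316 + 174*(-2 + 0² - 1*0)) - 31140 = (3316 + 174*(-2 + 0 + 0)) - 31140 = (3316 + 174*(-2)) - 31140 = (3316 - 348) - 31140 = 2968 - 31140 = -28172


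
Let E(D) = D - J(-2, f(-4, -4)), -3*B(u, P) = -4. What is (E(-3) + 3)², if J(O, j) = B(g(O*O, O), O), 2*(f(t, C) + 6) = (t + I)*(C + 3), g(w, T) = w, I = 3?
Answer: 16/9 ≈ 1.7778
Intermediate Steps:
f(t, C) = -6 + (3 + C)*(3 + t)/2 (f(t, C) = -6 + ((t + 3)*(C + 3))/2 = -6 + ((3 + t)*(3 + C))/2 = -6 + ((3 + C)*(3 + t))/2 = -6 + (3 + C)*(3 + t)/2)
B(u, P) = 4/3 (B(u, P) = -⅓*(-4) = 4/3)
J(O, j) = 4/3
E(D) = -4/3 + D (E(D) = D - 1*4/3 = D - 4/3 = -4/3 + D)
(E(-3) + 3)² = ((-4/3 - 3) + 3)² = (-13/3 + 3)² = (-4/3)² = 16/9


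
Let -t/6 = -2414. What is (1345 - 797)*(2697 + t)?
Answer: 9415188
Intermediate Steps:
t = 14484 (t = -6*(-2414) = 14484)
(1345 - 797)*(2697 + t) = (1345 - 797)*(2697 + 14484) = 548*17181 = 9415188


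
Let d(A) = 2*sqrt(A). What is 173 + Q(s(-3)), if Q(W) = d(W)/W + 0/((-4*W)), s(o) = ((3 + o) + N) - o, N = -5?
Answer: 173 - I*sqrt(2) ≈ 173.0 - 1.4142*I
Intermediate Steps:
s(o) = -2 (s(o) = ((3 + o) - 5) - o = (-2 + o) - o = -2)
Q(W) = 2/sqrt(W) (Q(W) = (2*sqrt(W))/W + 0/((-4*W)) = 2/sqrt(W) + 0*(-1/(4*W)) = 2/sqrt(W) + 0 = 2/sqrt(W))
173 + Q(s(-3)) = 173 + 2/sqrt(-2) = 173 + 2*(-I*sqrt(2)/2) = 173 - I*sqrt(2)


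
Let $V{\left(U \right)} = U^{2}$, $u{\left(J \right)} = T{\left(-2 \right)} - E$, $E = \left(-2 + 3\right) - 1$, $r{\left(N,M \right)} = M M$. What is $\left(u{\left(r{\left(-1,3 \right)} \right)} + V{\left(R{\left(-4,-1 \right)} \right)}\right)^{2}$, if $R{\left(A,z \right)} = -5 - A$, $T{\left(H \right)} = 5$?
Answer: $36$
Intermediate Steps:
$r{\left(N,M \right)} = M^{2}$
$E = 0$ ($E = 1 - 1 = 0$)
$u{\left(J \right)} = 5$ ($u{\left(J \right)} = 5 - 0 = 5 + 0 = 5$)
$\left(u{\left(r{\left(-1,3 \right)} \right)} + V{\left(R{\left(-4,-1 \right)} \right)}\right)^{2} = \left(5 + \left(-5 - -4\right)^{2}\right)^{2} = \left(5 + \left(-5 + 4\right)^{2}\right)^{2} = \left(5 + \left(-1\right)^{2}\right)^{2} = \left(5 + 1\right)^{2} = 6^{2} = 36$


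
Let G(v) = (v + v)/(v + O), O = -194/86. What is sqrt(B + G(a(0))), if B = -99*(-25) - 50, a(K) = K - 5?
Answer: sqrt(14762085)/78 ≈ 49.258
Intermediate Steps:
a(K) = -5 + K
O = -97/43 (O = -194*1/86 = -97/43 ≈ -2.2558)
G(v) = 2*v/(-97/43 + v) (G(v) = (v + v)/(v - 97/43) = (2*v)/(-97/43 + v) = 2*v/(-97/43 + v))
B = 2425 (B = 2475 - 50 = 2425)
sqrt(B + G(a(0))) = sqrt(2425 + 86*(-5 + 0)/(-97 + 43*(-5 + 0))) = sqrt(2425 + 86*(-5)/(-97 + 43*(-5))) = sqrt(2425 + 86*(-5)/(-97 - 215)) = sqrt(2425 + 86*(-5)/(-312)) = sqrt(2425 + 86*(-5)*(-1/312)) = sqrt(2425 + 215/156) = sqrt(378515/156) = sqrt(14762085)/78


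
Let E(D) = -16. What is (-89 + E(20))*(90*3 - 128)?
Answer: -14910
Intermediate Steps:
(-89 + E(20))*(90*3 - 128) = (-89 - 16)*(90*3 - 128) = -105*(270 - 128) = -105*142 = -14910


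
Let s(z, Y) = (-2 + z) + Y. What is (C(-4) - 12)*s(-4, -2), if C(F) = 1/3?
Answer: 280/3 ≈ 93.333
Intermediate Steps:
s(z, Y) = -2 + Y + z
C(F) = 1/3
(C(-4) - 12)*s(-4, -2) = (1/3 - 12)*(-2 - 2 - 4) = -35/3*(-8) = 280/3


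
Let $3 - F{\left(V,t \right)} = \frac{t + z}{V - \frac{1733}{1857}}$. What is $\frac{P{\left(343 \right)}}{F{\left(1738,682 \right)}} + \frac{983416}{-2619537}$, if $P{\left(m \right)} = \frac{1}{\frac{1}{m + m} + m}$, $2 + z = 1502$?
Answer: $- \frac{431954140726871798}{1155748296638367225} \approx -0.37374$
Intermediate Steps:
$z = 1500$ ($z = -2 + 1502 = 1500$)
$P{\left(m \right)} = \frac{1}{m + \frac{1}{2 m}}$ ($P{\left(m \right)} = \frac{1}{\frac{1}{2 m} + m} = \frac{1}{m + \frac{1}{2 m}}$)
$F{\left(V,t \right)} = 3 - \frac{1500 + t}{- \frac{1733}{1857} + V}$ ($F{\left(V,t \right)} = 3 - \frac{t + 1500}{V - \frac{1733}{1857}} = 3 - \frac{1500 + t}{V - \frac{1733}{1857}} = 3 - \frac{1500 + t}{- \frac{1733}{1857} + V}$)
$\frac{P{\left(343 \right)}}{F{\left(1738,682 \right)}} + \frac{983416}{-2619537} = \frac{2 \cdot 343 \frac{1}{1 + 2 \cdot 343^{2}}}{3 \frac{1}{-1733 + 1857 \cdot 1738} \left(-930233 - 422158 + 1857 \cdot 1738\right)} + \frac{983416}{-2619537} = \frac{2 \cdot 343 \frac{1}{1 + 2 \cdot 117649}}{3 \frac{1}{-1733 + 3227466} \left(-930233 - 422158 + 3227466\right)} + 983416 \left(- \frac{1}{2619537}\right) = \frac{2 \cdot 343 \frac{1}{1 + 235298}}{3 \cdot \frac{1}{3225733} \cdot 1875075} - \frac{983416}{2619537} = \frac{2 \cdot 343 \cdot \frac{1}{235299}}{3 \cdot \frac{1}{3225733} \cdot 1875075} - \frac{983416}{2619537} = \frac{2 \cdot 343 \cdot \frac{1}{235299}}{\frac{5625225}{3225733}} - \frac{983416}{2619537} = \frac{686}{235299} \cdot \frac{3225733}{5625225} - \frac{983416}{2619537} = \frac{2212852838}{1323609817275} - \frac{983416}{2619537} = - \frac{431954140726871798}{1155748296638367225}$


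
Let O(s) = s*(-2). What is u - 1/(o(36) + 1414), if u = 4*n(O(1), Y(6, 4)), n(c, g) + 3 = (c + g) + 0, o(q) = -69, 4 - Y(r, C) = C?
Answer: -26901/1345 ≈ -20.001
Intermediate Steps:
O(s) = -2*s
Y(r, C) = 4 - C
n(c, g) = -3 + c + g (n(c, g) = -3 + ((c + g) + 0) = -3 + (c + g) = -3 + c + g)
u = -20 (u = 4*(-3 - 2*1 + (4 - 1*4)) = 4*(-3 - 2 + (4 - 4)) = 4*(-3 - 2 + 0) = 4*(-5) = -20)
u - 1/(o(36) + 1414) = -20 - 1/(-69 + 1414) = -20 - 1/1345 = -26901/1345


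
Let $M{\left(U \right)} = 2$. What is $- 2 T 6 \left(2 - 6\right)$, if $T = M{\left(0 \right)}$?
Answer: $96$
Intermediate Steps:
$T = 2$
$- 2 T 6 \left(2 - 6\right) = \left(-2\right) 2 \cdot 6 \left(2 - 6\right) = - 4 \cdot 6 \left(2 - 6\right) = - 4 \cdot 6 \left(-4\right) = \left(-4\right) \left(-24\right) = 96$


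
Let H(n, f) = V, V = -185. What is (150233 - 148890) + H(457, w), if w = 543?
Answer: 1158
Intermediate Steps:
H(n, f) = -185
(150233 - 148890) + H(457, w) = (150233 - 148890) - 185 = 1343 - 185 = 1158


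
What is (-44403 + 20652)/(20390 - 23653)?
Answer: 1827/251 ≈ 7.2789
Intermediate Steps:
(-44403 + 20652)/(20390 - 23653) = -23751/(-3263) = -23751*(-1/3263) = 1827/251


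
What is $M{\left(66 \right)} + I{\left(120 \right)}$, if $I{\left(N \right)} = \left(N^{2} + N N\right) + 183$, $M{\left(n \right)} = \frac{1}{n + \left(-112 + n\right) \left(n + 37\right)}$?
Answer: $\frac{135408575}{4672} \approx 28983.0$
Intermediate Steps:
$M{\left(n \right)} = \frac{1}{n + \left(-112 + n\right) \left(37 + n\right)}$
$I{\left(N \right)} = 183 + 2 N^{2}$ ($I{\left(N \right)} = \left(N^{2} + N^{2}\right) + 183 = 2 N^{2} + 183 = 183 + 2 N^{2}$)
$M{\left(66 \right)} + I{\left(120 \right)} = \frac{1}{-4144 + 66^{2} - 4884} + \left(183 + 2 \cdot 120^{2}\right) = \frac{1}{-4144 + 4356 - 4884} + \left(183 + 2 \cdot 14400\right) = \frac{1}{-4672} + \left(183 + 28800\right) = - \frac{1}{4672} + 28983 = \frac{135408575}{4672}$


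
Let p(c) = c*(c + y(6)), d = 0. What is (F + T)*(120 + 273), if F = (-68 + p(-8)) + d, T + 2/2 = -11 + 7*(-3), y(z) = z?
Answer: -33405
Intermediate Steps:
T = -33 (T = -1 + (-11 + 7*(-3)) = -1 + (-11 - 21) = -1 - 32 = -33)
p(c) = c*(6 + c) (p(c) = c*(c + 6) = c*(6 + c))
F = -52 (F = (-68 - 8*(6 - 8)) + 0 = (-68 - 8*(-2)) + 0 = (-68 + 16) + 0 = -52 + 0 = -52)
(F + T)*(120 + 273) = (-52 - 33)*(120 + 273) = -85*393 = -33405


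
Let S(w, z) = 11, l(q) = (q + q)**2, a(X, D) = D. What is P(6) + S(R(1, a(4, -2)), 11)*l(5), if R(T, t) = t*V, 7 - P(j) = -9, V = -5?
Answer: 1116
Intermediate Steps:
P(j) = 16 (P(j) = 7 - 1*(-9) = 7 + 9 = 16)
R(T, t) = -5*t (R(T, t) = t*(-5) = -5*t)
l(q) = 4*q**2 (l(q) = (2*q)**2 = 4*q**2)
P(6) + S(R(1, a(4, -2)), 11)*l(5) = 16 + 11*(4*5**2) = 16 + 11*(4*25) = 16 + 11*100 = 16 + 1100 = 1116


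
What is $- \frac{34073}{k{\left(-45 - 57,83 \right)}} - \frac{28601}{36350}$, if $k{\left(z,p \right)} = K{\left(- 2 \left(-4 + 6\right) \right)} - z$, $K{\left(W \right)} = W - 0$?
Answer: $- \frac{310339112}{890575} \approx -348.47$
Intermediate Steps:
$K{\left(W \right)} = W$ ($K{\left(W \right)} = W + 0 = W$)
$k{\left(z,p \right)} = -4 - z$ ($k{\left(z,p \right)} = - 2 \left(-4 + 6\right) - z = \left(-2\right) 2 - z = -4 - z$)
$- \frac{34073}{k{\left(-45 - 57,83 \right)}} - \frac{28601}{36350} = - \frac{34073}{-4 - \left(-45 - 57\right)} - \frac{28601}{36350} = - \frac{34073}{-4 - -102} - \frac{28601}{36350} = - \frac{34073}{-4 + 102} - \frac{28601}{36350} = - \frac{34073}{98} - \frac{28601}{36350} = - \frac{310339112}{890575}$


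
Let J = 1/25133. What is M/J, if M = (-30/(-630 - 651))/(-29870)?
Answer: -25133/1275449 ≈ -0.019705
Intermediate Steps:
J = 1/25133 ≈ 3.9788e-5
M = -1/1275449 (M = (-30/(-1281))*(-1/29870) = -1/1281*(-30)*(-1/29870) = (10/427)*(-1/29870) = -1/1275449 ≈ -7.8404e-7)
M/J = -1/(1275449*1/25133) = -1/1275449*25133 = -25133/1275449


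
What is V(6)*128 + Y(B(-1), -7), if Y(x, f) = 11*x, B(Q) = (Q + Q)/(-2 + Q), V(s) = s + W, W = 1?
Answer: 2710/3 ≈ 903.33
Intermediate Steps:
V(s) = 1 + s (V(s) = s + 1 = 1 + s)
B(Q) = 2*Q/(-2 + Q) (B(Q) = (2*Q)/(-2 + Q) = 2*Q/(-2 + Q))
V(6)*128 + Y(B(-1), -7) = (1 + 6)*128 + 11*(2*(-1)/(-2 - 1)) = 7*128 + 11*(2*(-1)/(-3)) = 896 + 11*(2*(-1)*(-⅓)) = 896 + 11*(⅔) = 896 + 22/3 = 2710/3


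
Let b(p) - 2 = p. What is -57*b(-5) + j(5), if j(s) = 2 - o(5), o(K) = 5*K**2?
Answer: 48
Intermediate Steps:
b(p) = 2 + p
j(s) = -123 (j(s) = 2 - 5*5**2 = 2 - 5*25 = 2 - 1*125 = 2 - 125 = -123)
-57*b(-5) + j(5) = -57*(2 - 5) - 123 = -57*(-3) - 123 = 171 - 123 = 48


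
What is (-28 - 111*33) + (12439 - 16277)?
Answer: -7529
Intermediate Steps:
(-28 - 111*33) + (12439 - 16277) = (-28 - 3663) - 3838 = -3691 - 3838 = -7529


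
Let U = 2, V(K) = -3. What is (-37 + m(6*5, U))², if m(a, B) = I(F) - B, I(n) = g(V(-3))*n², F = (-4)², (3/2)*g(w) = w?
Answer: 303601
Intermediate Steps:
g(w) = 2*w/3
F = 16
I(n) = -2*n² (I(n) = ((⅔)*(-3))*n² = -2*n²)
m(a, B) = -512 - B (m(a, B) = -2*16² - B = -2*256 - B = -512 - B)
(-37 + m(6*5, U))² = (-37 + (-512 - 1*2))² = (-37 + (-512 - 2))² = (-37 - 514)² = (-551)² = 303601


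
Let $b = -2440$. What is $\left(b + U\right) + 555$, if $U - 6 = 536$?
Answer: $-1343$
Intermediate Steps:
$U = 542$ ($U = 6 + 536 = 542$)
$\left(b + U\right) + 555 = \left(-2440 + 542\right) + 555 = -1898 + 555 = -1343$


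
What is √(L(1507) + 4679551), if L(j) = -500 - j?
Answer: 2*√1169386 ≈ 2162.8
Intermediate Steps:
√(L(1507) + 4679551) = √((-500 - 1*1507) + 4679551) = √((-500 - 1507) + 4679551) = √(-2007 + 4679551) = √4677544 = 2*√1169386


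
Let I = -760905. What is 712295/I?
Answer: -142459/152181 ≈ -0.93612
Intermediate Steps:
712295/I = 712295/(-760905) = 712295*(-1/760905) = -142459/152181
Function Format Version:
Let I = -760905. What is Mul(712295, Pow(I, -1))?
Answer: Rational(-142459, 152181) ≈ -0.93612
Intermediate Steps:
Mul(712295, Pow(I, -1)) = Mul(712295, Pow(-760905, -1)) = Mul(712295, Rational(-1, 760905)) = Rational(-142459, 152181)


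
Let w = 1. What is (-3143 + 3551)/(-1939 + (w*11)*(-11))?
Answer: -102/515 ≈ -0.19806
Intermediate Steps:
(-3143 + 3551)/(-1939 + (w*11)*(-11)) = (-3143 + 3551)/(-1939 + (1*11)*(-11)) = 408/(-1939 + 11*(-11)) = 408/(-1939 - 121) = 408/(-2060) = 408*(-1/2060) = -102/515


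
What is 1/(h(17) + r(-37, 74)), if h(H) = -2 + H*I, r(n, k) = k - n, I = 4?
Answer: 1/177 ≈ 0.0056497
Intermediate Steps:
h(H) = -2 + 4*H (h(H) = -2 + H*4 = -2 + 4*H)
1/(h(17) + r(-37, 74)) = 1/((-2 + 4*17) + (74 - 1*(-37))) = 1/((-2 + 68) + (74 + 37)) = 1/(66 + 111) = 1/177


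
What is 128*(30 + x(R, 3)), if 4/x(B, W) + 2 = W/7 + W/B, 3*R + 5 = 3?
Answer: 319232/85 ≈ 3755.7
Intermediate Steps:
R = -⅔ (R = -5/3 + (⅓)*3 = -5/3 + 1 = -⅔ ≈ -0.66667)
x(B, W) = 4/(-2 + W/7 + W/B) (x(B, W) = 4/(-2 + (W/7 + W/B)) = 4/(-2 + W/7 + W/B))
128*(30 + x(R, 3)) = 128*(30 + 28*(-⅔)/(-14*(-⅔) + 7*3 - ⅔*3)) = 128*(30 + 28*(-⅔)/(28/3 + 21 - 2)) = 128*(30 + 28*(-⅔)/(85/3)) = 128*(30 + 28*(-⅔)*(3/85)) = 128*(30 - 56/85) = 128*(2494/85) = 319232/85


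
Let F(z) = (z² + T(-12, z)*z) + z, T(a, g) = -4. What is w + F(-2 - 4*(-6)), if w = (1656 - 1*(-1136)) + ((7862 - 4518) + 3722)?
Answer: 10276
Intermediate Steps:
F(z) = z² - 3*z (F(z) = (z² - 4*z) + z = z² - 3*z)
w = 9858 (w = (1656 + 1136) + (3344 + 3722) = 2792 + 7066 = 9858)
w + F(-2 - 4*(-6)) = 9858 + (-2 - 4*(-6))*(-3 + (-2 - 4*(-6))) = 9858 + (-2 + 24)*(-3 + (-2 + 24)) = 9858 + 22*(-3 + 22) = 9858 + 22*19 = 9858 + 418 = 10276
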